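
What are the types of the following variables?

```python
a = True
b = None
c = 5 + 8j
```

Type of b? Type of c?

b is NoneType; c is complex

NoneType, complex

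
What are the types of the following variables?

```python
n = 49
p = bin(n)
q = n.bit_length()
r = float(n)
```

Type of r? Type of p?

float() returns float; bin() returns str

float, str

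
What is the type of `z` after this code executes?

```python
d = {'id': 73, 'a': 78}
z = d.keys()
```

.keys() returns a dict_keys view object

dict_keys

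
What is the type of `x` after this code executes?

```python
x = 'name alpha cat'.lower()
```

str.lower() returns str

str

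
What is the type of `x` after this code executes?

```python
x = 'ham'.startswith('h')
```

str.startswith() returns bool

bool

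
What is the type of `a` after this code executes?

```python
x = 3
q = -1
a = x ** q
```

int ** negative int returns float

float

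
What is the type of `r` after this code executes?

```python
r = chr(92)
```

chr() returns str (single character)

str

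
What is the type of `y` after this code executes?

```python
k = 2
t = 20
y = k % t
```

int % int returns int (2 % 20 = 2)

int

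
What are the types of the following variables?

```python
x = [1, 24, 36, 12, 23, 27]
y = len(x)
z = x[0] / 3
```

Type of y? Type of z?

len() returns int; int / int returns float

int, float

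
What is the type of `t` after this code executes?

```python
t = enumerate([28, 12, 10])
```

enumerate() returns an enumerate iterator object

enumerate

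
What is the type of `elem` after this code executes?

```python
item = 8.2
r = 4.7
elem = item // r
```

float // float returns float (floor division preserves float type)

float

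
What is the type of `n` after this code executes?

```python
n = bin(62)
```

bin() returns str representation

str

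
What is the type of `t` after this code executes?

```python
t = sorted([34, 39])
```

sorted() always returns list

list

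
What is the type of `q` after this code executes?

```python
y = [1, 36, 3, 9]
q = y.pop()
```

list.pop() returns the popped element (int here)

int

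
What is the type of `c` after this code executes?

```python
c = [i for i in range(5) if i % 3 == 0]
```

A list comprehension [...] produces a list

list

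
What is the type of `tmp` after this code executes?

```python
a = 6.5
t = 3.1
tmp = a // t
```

float // float returns float (floor division preserves float type)

float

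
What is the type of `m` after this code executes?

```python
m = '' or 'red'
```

'or' returns first truthy value ('red', which is str)

str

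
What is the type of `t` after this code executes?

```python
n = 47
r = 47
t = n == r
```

Equality comparison returns bool

bool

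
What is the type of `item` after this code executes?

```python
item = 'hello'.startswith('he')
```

str.startswith() returns bool

bool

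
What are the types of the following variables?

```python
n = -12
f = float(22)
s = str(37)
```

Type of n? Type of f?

n is int; f is float

int, float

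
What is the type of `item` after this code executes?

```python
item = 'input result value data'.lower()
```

str.lower() returns str

str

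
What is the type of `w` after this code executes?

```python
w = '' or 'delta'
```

'or' returns first truthy value ('delta', which is str)

str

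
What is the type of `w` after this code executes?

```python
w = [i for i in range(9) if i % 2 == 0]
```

A list comprehension [...] produces a list

list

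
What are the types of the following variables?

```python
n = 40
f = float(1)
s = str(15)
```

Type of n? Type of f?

n is int; f is float

int, float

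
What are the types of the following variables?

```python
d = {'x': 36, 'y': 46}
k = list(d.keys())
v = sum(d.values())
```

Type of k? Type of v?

list(...) returns list; sum of int values returns int

list, int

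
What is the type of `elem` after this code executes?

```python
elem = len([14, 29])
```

len() always returns int

int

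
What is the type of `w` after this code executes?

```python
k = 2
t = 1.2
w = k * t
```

int * float returns float (2 * 1.2 = 2.4)

float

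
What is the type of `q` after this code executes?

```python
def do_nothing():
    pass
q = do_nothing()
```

A function with no return statement returns None

NoneType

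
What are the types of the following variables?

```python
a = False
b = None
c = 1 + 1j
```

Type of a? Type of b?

a is bool; b is NoneType

bool, NoneType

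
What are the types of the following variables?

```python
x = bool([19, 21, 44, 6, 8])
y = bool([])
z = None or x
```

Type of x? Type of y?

bool() returns bool; bool() returns bool

bool, bool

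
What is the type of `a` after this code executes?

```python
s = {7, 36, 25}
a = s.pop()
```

Popping from a set of ints returns int

int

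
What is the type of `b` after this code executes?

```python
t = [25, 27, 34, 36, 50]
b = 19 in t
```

'in' operator returns bool

bool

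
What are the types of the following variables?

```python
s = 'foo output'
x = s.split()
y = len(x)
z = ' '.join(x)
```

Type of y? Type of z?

len() returns int; str.join() returns str

int, str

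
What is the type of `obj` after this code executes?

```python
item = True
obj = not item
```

'not' always returns bool

bool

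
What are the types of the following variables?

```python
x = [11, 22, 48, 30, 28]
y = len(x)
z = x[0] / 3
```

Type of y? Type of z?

len() returns int; int / int returns float

int, float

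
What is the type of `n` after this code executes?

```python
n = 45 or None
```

'or' returns first truthy value (45, int)

int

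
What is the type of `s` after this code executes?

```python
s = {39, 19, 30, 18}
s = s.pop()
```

Popping from a set of ints returns int

int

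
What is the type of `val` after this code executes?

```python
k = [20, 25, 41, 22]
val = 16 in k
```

'in' operator returns bool

bool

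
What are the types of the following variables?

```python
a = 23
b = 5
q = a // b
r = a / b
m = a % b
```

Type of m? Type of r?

int % int returns int; int / int returns float

int, float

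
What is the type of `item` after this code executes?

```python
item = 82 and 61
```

'and' returns the last value when all truthy (61, which is int)

int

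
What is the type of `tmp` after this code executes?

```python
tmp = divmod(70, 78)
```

divmod() returns a tuple (quotient, remainder)

tuple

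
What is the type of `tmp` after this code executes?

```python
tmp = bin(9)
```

bin() returns str representation

str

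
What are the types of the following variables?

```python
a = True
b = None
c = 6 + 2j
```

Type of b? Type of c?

b is NoneType; c is complex

NoneType, complex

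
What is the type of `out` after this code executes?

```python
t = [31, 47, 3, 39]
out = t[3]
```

Indexing a list of ints returns int (t[3] = 39)

int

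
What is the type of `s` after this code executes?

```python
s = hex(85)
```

hex() returns str representation

str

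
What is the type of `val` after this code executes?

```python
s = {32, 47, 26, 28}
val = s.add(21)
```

set.add() returns None (mutates in place)

NoneType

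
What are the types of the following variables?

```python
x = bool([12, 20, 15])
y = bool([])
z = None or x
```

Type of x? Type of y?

bool() returns bool; bool() returns bool

bool, bool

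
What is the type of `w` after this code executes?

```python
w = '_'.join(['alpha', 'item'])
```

str.join() returns str

str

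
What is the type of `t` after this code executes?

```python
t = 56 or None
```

'or' returns first truthy value (56, int)

int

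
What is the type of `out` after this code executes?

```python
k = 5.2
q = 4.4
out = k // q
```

float // float returns float (floor division preserves float type)

float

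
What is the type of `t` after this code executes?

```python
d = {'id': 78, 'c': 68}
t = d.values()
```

.values() returns a dict_values view object

dict_values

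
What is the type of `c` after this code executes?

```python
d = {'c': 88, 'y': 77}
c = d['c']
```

Accessing dict[str, int] with key 'c' returns int value 88

int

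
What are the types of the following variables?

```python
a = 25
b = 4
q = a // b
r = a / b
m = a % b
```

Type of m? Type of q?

int % int returns int; int // int returns int

int, int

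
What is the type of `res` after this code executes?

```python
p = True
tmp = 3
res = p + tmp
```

bool + int returns int (True is 1, so 1 + 3 = 4)

int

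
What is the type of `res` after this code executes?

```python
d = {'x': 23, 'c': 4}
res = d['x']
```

Accessing dict[str, int] with key 'x' returns int value 23

int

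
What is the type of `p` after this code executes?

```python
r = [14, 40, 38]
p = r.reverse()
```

list.reverse() returns None

NoneType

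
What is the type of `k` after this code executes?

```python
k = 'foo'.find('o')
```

str.find() returns int (index, or -1)

int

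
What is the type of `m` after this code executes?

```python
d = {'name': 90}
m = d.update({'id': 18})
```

dict.update() returns None

NoneType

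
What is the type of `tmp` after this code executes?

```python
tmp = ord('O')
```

ord() returns int (Unicode code point)

int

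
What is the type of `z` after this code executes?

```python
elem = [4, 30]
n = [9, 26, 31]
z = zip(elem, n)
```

zip() returns a zip iterator object

zip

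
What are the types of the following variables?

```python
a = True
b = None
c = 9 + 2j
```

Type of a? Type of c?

a is bool; c is complex

bool, complex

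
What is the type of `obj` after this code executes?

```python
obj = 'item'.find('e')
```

str.find() returns int (index, or -1)

int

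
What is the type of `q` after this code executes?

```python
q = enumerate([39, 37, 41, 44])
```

enumerate() returns an enumerate iterator object

enumerate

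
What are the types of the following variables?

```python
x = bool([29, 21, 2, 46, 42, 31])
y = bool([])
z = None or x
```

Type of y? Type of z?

bool() returns bool; None or <bool> returns the bool

bool, bool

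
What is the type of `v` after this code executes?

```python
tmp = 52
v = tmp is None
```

'is' comparison returns bool

bool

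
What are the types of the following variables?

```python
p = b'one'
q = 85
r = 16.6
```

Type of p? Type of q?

p is bytes; q is int

bytes, int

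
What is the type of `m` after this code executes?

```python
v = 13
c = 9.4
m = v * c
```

int * float returns float (13 * 9.4 = 122.2)

float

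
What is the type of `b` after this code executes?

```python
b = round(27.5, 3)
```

round() with ndigits arg returns float

float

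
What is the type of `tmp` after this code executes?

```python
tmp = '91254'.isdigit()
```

str.isdigit() returns bool

bool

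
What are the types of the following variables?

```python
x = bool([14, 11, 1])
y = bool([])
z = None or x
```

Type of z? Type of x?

None or <bool> returns the bool; bool() returns bool

bool, bool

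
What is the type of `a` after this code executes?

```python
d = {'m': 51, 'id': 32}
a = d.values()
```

.values() returns a dict_values view object

dict_values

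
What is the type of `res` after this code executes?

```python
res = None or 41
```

'or' with None returns the other value (41, int)

int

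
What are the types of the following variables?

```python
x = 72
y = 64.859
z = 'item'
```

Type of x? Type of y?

x is int; y is float

int, float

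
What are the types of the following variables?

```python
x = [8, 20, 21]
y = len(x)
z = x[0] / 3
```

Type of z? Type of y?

int / int returns float; len() returns int

float, int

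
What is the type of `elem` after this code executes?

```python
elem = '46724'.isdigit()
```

str.isdigit() returns bool

bool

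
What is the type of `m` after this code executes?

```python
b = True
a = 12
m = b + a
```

bool + int returns int (True is 1, so 1 + 12 = 13)

int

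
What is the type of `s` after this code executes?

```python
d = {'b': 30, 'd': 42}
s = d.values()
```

.values() returns a dict_values view object

dict_values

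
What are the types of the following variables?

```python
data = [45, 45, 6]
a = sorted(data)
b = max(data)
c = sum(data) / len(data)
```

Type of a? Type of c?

sorted() returns list; int / int returns float

list, float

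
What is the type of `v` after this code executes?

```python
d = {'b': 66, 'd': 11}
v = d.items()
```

dict.items() returns a dict_items view

dict_items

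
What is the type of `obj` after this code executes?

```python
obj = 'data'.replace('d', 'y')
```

str.replace() returns str

str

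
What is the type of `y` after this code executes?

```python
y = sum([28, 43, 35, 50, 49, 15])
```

sum() of ints returns int

int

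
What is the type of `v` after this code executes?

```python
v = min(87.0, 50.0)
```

min() of floats returns float

float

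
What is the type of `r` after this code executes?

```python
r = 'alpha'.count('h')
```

str.count() returns int

int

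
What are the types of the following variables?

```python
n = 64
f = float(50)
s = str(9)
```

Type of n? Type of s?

n is int; s is str

int, str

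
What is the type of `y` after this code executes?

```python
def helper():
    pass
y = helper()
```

A function with no return statement returns None

NoneType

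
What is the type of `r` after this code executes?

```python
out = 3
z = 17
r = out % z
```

int % int returns int (3 % 17 = 3)

int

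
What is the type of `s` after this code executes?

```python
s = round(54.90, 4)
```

round() with ndigits arg returns float

float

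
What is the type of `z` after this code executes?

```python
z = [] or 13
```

'or' returns first truthy value (13, which is int)

int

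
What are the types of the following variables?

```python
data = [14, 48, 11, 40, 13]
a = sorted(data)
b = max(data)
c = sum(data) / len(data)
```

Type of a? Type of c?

sorted() returns list; int / int returns float

list, float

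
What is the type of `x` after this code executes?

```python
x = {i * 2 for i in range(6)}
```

A set comprehension {expr for x in iterable} produces a set

set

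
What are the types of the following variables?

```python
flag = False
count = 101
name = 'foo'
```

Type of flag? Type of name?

flag is bool; name is str

bool, str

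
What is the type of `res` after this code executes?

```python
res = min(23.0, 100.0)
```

min() of floats returns float

float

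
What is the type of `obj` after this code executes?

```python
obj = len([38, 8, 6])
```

len() always returns int

int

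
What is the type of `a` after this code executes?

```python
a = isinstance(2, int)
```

isinstance() returns bool

bool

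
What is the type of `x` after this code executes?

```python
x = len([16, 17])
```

len() always returns int

int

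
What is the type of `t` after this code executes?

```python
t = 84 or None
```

'or' returns first truthy value (84, int)

int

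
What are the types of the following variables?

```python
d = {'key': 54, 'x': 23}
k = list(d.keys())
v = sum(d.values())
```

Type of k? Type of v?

list(...) returns list; sum of int values returns int

list, int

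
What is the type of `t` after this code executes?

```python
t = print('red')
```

print() returns None

NoneType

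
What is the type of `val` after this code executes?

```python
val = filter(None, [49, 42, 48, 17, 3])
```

filter() returns a filter iterator object

filter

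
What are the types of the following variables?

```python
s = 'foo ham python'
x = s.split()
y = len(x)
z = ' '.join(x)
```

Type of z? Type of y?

str.join() returns str; len() returns int

str, int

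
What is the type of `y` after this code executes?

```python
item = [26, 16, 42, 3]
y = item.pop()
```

list.pop() returns the popped element (int here)

int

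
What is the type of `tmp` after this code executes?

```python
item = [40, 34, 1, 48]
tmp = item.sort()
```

list.sort() returns None (sorts in place)

NoneType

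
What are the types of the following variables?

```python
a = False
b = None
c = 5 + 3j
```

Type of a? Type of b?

a is bool; b is NoneType

bool, NoneType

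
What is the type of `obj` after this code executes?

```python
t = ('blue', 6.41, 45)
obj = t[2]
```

Index 2 of tuple is 45 which is int

int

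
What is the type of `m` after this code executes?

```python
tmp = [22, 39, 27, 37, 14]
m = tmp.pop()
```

list.pop() returns the popped element (int here)

int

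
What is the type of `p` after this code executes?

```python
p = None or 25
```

'or' with None returns the other value (25, int)

int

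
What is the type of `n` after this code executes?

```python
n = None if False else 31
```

Ternary: condition is False, else branch (31) taken → int

int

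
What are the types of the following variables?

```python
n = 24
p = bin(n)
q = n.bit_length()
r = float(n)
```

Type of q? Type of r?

int.bit_length() returns int; float() returns float

int, float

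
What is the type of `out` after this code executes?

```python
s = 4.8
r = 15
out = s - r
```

float - int returns float (4.8 - 15 = -10.2)

float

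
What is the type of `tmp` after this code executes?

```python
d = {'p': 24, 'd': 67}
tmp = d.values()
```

.values() returns a dict_values view object

dict_values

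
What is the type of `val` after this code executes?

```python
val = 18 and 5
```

'and' returns the last value when all truthy (5, which is int)

int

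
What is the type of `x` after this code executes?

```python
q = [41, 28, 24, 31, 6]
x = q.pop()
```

list.pop() returns the popped element (int here)

int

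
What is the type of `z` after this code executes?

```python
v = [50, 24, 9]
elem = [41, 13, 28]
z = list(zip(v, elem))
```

list(zip(...)) returns a list of tuples

list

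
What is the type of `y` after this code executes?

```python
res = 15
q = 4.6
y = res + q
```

int + float returns float (15 + 4.6 = 19.6)

float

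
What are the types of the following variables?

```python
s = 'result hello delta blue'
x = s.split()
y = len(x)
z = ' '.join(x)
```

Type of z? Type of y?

str.join() returns str; len() returns int

str, int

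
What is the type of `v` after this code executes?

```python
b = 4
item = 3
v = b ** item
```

int ** positive int returns int (4 ** 3 = 64)

int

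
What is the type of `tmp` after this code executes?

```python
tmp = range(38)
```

range() returns a range object

range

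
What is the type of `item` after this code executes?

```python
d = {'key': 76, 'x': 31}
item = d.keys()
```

.keys() returns a dict_keys view object

dict_keys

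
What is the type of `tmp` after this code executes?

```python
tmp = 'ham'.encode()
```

str.encode() returns bytes

bytes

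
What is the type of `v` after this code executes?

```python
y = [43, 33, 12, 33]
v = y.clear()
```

list.clear() returns None

NoneType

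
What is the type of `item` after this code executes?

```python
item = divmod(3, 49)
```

divmod() returns a tuple (quotient, remainder)

tuple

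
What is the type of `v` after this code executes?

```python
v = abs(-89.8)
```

abs() of float returns float

float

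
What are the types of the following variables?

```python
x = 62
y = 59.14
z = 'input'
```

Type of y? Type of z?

y is float; z is str

float, str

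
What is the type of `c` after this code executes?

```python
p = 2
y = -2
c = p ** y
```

int ** negative int returns float

float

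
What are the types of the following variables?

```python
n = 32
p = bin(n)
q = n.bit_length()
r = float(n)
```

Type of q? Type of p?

int.bit_length() returns int; bin() returns str

int, str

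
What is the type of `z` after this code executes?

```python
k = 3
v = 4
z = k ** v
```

int ** positive int returns int (3 ** 4 = 81)

int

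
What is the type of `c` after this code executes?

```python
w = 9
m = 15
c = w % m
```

int % int returns int (9 % 15 = 9)

int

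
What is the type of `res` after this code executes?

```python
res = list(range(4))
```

list(range(...)) returns list

list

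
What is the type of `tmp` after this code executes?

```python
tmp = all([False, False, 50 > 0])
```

all() returns bool

bool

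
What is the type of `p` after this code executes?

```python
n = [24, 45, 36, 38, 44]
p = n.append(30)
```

list.append() returns None (mutates in place)

NoneType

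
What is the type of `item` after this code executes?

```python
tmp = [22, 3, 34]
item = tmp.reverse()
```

list.reverse() returns None

NoneType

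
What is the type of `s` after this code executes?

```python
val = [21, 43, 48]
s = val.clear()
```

list.clear() returns None

NoneType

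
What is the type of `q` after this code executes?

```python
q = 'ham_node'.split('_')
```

str.split() returns list

list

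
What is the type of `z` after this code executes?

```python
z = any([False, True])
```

any() returns bool

bool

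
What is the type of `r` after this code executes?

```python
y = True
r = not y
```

'not' always returns bool

bool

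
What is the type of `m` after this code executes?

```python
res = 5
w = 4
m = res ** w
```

int ** positive int returns int (5 ** 4 = 625)

int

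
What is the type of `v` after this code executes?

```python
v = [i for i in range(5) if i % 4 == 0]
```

A list comprehension [...] produces a list

list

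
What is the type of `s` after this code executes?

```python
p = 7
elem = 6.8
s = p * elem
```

int * float returns float (7 * 6.8 = 47.6)

float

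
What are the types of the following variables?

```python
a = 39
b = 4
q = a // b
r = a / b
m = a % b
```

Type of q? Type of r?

int // int returns int; int / int returns float

int, float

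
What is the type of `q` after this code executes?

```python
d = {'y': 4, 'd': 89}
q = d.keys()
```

.keys() returns a dict_keys view object

dict_keys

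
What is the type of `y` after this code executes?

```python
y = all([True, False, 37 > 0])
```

all() returns bool

bool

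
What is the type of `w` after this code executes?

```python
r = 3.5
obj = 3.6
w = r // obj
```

float // float returns float (floor division preserves float type)

float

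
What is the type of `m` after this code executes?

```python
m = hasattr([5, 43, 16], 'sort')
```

hasattr() returns bool

bool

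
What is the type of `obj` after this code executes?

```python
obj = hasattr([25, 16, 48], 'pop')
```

hasattr() returns bool

bool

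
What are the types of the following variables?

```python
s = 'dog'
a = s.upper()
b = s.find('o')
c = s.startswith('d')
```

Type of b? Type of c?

str.find() returns int; str.startswith() returns bool

int, bool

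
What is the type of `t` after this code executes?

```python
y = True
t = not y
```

'not' always returns bool

bool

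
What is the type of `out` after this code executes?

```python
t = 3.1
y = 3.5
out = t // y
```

float // float returns float (floor division preserves float type)

float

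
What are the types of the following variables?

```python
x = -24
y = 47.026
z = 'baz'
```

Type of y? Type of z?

y is float; z is str

float, str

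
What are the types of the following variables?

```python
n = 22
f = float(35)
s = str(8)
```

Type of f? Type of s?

f is float; s is str

float, str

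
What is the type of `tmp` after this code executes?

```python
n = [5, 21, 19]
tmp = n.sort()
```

list.sort() returns None (sorts in place)

NoneType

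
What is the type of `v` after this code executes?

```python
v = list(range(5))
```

list(range(...)) returns list

list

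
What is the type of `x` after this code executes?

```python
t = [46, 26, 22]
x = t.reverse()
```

list.reverse() returns None

NoneType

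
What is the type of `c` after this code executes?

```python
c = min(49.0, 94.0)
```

min() of floats returns float

float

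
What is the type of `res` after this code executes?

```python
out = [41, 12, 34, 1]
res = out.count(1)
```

list.count() returns int

int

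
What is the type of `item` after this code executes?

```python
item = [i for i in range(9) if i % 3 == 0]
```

A list comprehension [...] produces a list

list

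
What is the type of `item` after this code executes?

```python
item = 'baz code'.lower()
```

str.lower() returns str

str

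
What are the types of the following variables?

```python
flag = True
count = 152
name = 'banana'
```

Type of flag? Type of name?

flag is bool; name is str

bool, str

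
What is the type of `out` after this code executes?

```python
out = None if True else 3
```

Ternary: condition is True, if branch (None) taken → NoneType

NoneType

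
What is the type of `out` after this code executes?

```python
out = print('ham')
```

print() returns None

NoneType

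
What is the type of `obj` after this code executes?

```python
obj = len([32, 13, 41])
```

len() always returns int

int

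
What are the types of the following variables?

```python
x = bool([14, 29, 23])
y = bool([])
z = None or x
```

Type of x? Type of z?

bool() returns bool; None or <bool> returns the bool

bool, bool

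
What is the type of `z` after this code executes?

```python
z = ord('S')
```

ord() returns int (Unicode code point)

int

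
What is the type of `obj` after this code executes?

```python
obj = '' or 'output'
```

'or' returns first truthy value ('output', which is str)

str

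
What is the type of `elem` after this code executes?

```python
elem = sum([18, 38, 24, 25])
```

sum() of ints returns int

int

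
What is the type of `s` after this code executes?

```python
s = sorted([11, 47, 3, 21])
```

sorted() always returns list

list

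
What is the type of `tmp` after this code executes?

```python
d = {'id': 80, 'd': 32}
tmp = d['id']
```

Accessing dict[str, int] with key 'id' returns int value 80

int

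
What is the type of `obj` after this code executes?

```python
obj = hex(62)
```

hex() returns str representation

str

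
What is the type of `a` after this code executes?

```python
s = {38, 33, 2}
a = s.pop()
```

Popping from a set of ints returns int

int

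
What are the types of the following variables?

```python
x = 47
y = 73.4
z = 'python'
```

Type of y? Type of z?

y is float; z is str

float, str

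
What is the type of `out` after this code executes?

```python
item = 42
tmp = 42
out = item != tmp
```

Comparison operators return bool

bool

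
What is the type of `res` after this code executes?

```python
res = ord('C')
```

ord() returns int (Unicode code point)

int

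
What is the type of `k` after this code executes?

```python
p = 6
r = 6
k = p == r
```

Equality comparison returns bool

bool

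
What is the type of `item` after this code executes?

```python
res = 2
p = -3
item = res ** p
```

int ** negative int returns float

float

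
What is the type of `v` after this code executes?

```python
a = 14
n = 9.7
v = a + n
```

int + float returns float (14 + 9.7 = 23.7)

float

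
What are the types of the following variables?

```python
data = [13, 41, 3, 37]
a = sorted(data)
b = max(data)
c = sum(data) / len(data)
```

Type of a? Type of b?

sorted() returns list; max of ints returns int

list, int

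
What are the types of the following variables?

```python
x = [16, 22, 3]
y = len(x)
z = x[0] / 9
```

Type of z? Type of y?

int / int returns float; len() returns int

float, int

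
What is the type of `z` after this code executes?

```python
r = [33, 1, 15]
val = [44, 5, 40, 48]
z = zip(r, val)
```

zip() returns a zip iterator object

zip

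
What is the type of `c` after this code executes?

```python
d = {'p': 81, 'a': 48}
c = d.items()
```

dict.items() returns a dict_items view

dict_items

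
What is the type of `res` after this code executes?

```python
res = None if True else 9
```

Ternary: condition is True, if branch (None) taken → NoneType

NoneType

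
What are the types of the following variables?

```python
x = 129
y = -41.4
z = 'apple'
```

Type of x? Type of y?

x is int; y is float

int, float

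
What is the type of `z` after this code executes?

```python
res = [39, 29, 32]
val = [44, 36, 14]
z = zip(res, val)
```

zip() returns a zip iterator object

zip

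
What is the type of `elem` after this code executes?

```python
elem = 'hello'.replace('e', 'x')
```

str.replace() returns str

str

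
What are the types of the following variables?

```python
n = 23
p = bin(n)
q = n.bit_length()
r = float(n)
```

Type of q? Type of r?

int.bit_length() returns int; float() returns float

int, float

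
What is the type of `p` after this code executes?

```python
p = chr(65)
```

chr() returns str (single character)

str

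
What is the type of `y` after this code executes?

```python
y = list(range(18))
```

list(range(...)) returns list

list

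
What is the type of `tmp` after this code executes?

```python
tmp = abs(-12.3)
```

abs() of float returns float

float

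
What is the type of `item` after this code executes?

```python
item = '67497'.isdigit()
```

str.isdigit() returns bool

bool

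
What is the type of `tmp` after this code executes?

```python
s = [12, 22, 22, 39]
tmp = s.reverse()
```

list.reverse() returns None

NoneType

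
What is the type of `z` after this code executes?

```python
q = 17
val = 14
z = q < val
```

Comparison operators return bool

bool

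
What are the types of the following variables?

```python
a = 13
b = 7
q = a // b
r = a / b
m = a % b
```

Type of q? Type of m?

int // int returns int; int % int returns int

int, int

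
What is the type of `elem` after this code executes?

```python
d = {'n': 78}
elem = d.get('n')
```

dict.get() returns the value (int) when key is found

int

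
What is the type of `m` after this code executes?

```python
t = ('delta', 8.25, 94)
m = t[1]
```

Index 1 of tuple is 8.25 which is float

float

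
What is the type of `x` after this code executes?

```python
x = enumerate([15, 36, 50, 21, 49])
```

enumerate() returns an enumerate iterator object

enumerate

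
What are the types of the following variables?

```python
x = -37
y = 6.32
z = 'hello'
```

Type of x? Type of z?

x is int; z is str

int, str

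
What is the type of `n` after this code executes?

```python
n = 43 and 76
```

'and' returns the last value when all truthy (76, which is int)

int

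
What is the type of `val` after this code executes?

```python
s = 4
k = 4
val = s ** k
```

int ** positive int returns int (4 ** 4 = 256)

int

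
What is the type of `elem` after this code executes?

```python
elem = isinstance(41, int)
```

isinstance() returns bool

bool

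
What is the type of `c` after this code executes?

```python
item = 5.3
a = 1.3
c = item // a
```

float // float returns float (floor division preserves float type)

float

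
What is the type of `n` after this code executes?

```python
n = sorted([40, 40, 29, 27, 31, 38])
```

sorted() always returns list

list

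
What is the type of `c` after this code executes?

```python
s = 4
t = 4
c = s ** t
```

int ** positive int returns int (4 ** 4 = 256)

int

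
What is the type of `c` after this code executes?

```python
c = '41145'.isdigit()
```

str.isdigit() returns bool

bool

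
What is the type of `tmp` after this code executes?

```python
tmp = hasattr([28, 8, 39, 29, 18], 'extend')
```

hasattr() returns bool

bool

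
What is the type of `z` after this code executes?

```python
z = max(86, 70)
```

max() of ints returns int

int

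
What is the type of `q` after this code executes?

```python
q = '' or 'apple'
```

'or' returns first truthy value ('apple', which is str)

str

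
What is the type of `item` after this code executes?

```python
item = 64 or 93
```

'or' returns the first truthy value (64, which is int)

int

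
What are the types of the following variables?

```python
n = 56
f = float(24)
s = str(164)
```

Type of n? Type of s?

n is int; s is str

int, str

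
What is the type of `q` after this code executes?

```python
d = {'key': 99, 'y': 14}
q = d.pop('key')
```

dict.pop() returns the value (int)

int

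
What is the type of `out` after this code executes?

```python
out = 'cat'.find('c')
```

str.find() returns int (index, or -1)

int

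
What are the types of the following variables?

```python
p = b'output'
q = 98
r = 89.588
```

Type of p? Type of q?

p is bytes; q is int

bytes, int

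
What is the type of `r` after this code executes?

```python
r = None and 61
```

'and' returns first falsy value (None)

NoneType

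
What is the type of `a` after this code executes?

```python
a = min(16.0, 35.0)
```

min() of floats returns float

float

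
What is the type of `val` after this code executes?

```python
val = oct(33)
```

oct() returns str representation

str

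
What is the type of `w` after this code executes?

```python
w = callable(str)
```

callable() returns bool

bool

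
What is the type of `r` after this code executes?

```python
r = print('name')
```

print() returns None

NoneType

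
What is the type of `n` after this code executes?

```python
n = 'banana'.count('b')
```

str.count() returns int

int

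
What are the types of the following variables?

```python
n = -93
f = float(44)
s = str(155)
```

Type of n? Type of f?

n is int; f is float

int, float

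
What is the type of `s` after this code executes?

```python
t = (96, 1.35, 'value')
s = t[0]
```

Index 0 of tuple is 96 which is int

int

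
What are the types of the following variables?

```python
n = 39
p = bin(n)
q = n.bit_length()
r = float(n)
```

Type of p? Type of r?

bin() returns str; float() returns float

str, float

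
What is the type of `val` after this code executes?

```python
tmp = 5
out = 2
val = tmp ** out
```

int ** positive int returns int (5 ** 2 = 25)

int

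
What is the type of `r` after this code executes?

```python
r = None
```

None has type NoneType

NoneType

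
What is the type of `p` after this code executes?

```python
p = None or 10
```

'or' with None returns the other value (10, int)

int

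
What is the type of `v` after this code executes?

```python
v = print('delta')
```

print() returns None

NoneType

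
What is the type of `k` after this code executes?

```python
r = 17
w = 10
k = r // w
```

int // int returns int (17 // 10 = 1)

int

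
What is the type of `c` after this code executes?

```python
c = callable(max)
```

callable() returns bool

bool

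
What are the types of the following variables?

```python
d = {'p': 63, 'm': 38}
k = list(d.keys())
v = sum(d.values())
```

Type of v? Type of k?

sum of int values returns int; list(...) returns list

int, list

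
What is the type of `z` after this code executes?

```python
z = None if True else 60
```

Ternary: condition is True, if branch (None) taken → NoneType

NoneType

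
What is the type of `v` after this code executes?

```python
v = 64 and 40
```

'and' returns the last value when all truthy (40, which is int)

int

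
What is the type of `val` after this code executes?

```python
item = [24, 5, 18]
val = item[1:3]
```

Slicing a list always returns a list

list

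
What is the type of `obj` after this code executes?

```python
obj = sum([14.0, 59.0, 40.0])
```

sum() of floats returns float

float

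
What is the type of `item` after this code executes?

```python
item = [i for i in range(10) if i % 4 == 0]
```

A list comprehension [...] produces a list

list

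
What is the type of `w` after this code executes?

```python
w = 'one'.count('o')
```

str.count() returns int

int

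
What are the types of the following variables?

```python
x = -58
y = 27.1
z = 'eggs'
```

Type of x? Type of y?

x is int; y is float

int, float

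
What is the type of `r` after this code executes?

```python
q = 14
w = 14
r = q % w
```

int % int returns int (14 % 14 = 0)

int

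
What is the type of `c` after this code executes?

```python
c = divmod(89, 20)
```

divmod() returns a tuple (quotient, remainder)

tuple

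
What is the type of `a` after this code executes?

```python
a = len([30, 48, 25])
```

len() always returns int

int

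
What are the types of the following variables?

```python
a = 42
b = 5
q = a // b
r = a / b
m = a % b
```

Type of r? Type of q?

int / int returns float; int // int returns int

float, int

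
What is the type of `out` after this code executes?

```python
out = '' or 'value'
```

'or' returns first truthy value ('value', which is str)

str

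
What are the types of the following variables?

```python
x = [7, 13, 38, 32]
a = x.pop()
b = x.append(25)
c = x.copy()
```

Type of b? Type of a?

list.append() returns None; list.pop() returns the element (int)

NoneType, int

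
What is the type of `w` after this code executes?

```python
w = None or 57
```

'or' with None returns the other value (57, int)

int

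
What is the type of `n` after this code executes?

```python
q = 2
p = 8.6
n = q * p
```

int * float returns float (2 * 8.6 = 17.2)

float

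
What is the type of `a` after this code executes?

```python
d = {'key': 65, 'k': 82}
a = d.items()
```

dict.items() returns a dict_items view

dict_items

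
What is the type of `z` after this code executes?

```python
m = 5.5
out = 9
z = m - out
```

float - int returns float (5.5 - 9 = -3.5)

float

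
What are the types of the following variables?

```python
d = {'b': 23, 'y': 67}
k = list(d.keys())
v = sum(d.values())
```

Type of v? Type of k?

sum of int values returns int; list(...) returns list

int, list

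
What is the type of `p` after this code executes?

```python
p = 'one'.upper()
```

str.upper() returns str

str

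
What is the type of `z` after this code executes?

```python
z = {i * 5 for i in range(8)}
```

A set comprehension {expr for x in iterable} produces a set

set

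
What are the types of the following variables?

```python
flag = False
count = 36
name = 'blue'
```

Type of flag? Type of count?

flag is bool; count is int

bool, int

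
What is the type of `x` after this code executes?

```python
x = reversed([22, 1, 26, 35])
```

reversed() on a list returns a list_reverseiterator

list_reverseiterator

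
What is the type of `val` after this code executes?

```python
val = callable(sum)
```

callable() returns bool

bool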